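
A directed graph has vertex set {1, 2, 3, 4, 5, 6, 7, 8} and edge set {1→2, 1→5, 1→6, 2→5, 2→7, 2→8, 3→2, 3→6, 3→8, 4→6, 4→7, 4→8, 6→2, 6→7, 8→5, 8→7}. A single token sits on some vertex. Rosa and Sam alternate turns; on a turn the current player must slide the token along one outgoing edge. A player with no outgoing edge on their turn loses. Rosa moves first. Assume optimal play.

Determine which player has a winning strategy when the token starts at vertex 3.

Compute win/loss labels from the base case upward. A position with no move is L. Any other position is W if it can reach an L in one move, else L.
Every edge goes from a vertex to one that appears earlier in the order 5, 7, 8, 2, 6, 4, 3, 1, so processing vertices in that order labels each vertex after all of its successors.
5: no outgoing edge → L
7: no outgoing edge → L
8: reaches L-position 7 → W
2: reaches L-position 7 → W
6: reaches L-position 7 → W
4: reaches L-position 7 → W
3: only reaches 6(W), 2(W), 8(W), all W → L
1: reaches L-position 5 → W
The starting position 3 is L: whatever Rosa does, the opponent receives a W position.

Sam wins.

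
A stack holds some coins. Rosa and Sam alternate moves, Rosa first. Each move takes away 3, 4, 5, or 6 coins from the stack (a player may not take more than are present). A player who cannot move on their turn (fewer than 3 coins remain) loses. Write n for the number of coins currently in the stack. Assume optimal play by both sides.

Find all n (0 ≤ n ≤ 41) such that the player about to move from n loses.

Compute win/loss labels from the base case upward. A position with no move is L. Any other position is W if it can reach an L in one move, else L.
n=0: no move → L
n=1: no move → L
n=2: no move → L
n=3: reaches L-position 0 → W
n=4: reaches L-position 1 → W
n=5: reaches L-position 2 → W
n=6: reaches L-position 2 → W
n=7: reaches L-position 2 → W
n=8: reaches L-position 2 → W
n=9: only reaches 6(W), 5(W), 4(W), 3(W), all W → L
n=10: only reaches 7(W), 6(W), 5(W), 4(W), all W → L
n=11: only reaches 8(W), 7(W), 6(W), 5(W), all W → L
n=12: reaches L-position 9 → W
n=13: reaches L-position 10 → W
n=14: reaches L-position 11 → W
n=15: reaches L-position 11 → W
n=16: reaches L-position 11 → W
n=17: reaches L-position 11 → W
n=18: only reaches 15(W), 14(W), 13(W), 12(W), all W → L
n=19: only reaches 16(W), 15(W), 14(W), 13(W), all W → L
n=20: only reaches 17(W), 16(W), 15(W), 14(W), all W → L
n=21: reaches L-position 18 → W
n=22: reaches L-position 19 → W
n=23: reaches L-position 20 → W
n=24: reaches L-position 20 → W
n=25: reaches L-position 20 → W
n=26: reaches L-position 20 → W
n=27: only reaches 24(W), 23(W), 22(W), 21(W), all W → L
n=28: only reaches 25(W), 24(W), 23(W), 22(W), all W → L
n=29: only reaches 26(W), 25(W), 24(W), 23(W), all W → L
n=30: reaches L-position 27 → W
n=31: reaches L-position 28 → W
n=32: reaches L-position 29 → W
n=33: reaches L-position 29 → W
n=34: reaches L-position 29 → W
n=35: reaches L-position 29 → W
n=36: only reaches 33(W), 32(W), 31(W), 30(W), all W → L
n=37: only reaches 34(W), 33(W), 32(W), 31(W), all W → L
n=38: only reaches 35(W), 34(W), 33(W), 32(W), all W → L
n=39: reaches L-position 36 → W
n=40: reaches L-position 37 → W
n=41: reaches L-position 38 → W
Reading off the rows marked L gives the requested list; there are 15 such values of n.

0, 1, 2, 9, 10, 11, 18, 19, 20, 27, 28, 29, 36, 37, 38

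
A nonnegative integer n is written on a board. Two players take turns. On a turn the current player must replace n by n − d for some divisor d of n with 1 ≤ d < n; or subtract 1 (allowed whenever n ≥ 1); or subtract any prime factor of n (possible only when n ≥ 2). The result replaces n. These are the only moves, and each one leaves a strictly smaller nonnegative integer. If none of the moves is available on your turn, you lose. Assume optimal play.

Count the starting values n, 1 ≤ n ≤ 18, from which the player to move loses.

3

Use the standard recursion: the mover loses at a terminal position; elsewhere, the mover wins exactly when some move hands the opponent an L position.
n=0: no move → L
n=1: can move to 0, which is L ⇒ W
n=2: can move to 0, which is L ⇒ W
n=3: can move to 0, which is L ⇒ W
n=4: moves to 2(W), 3(W); every one is W ⇒ L
n=5: can move to 0, which is L ⇒ W
n=6: can move to 4, which is L ⇒ W
n=7: can move to 0, which is L ⇒ W
n=8: can move to 4, which is L ⇒ W
n=9: moves to 6(W), 8(W); every one is W ⇒ L
n=10: can move to 9, which is L ⇒ W
n=11: can move to 0, which is L ⇒ W
n=12: can move to 9, which is L ⇒ W
n=13: can move to 0, which is L ⇒ W
n=14: moves to 7(W), 12(W), 13(W); every one is W ⇒ L
n=15: can move to 14, which is L ⇒ W
n=16: can move to 14, which is L ⇒ W
n=17: can move to 0, which is L ⇒ W
n=18: can move to 9, which is L ⇒ W
L entries with 1 ≤ n ≤ 18 (n=0 is outside the asked range and is not counted): n = 4, 9, 14; that makes 3.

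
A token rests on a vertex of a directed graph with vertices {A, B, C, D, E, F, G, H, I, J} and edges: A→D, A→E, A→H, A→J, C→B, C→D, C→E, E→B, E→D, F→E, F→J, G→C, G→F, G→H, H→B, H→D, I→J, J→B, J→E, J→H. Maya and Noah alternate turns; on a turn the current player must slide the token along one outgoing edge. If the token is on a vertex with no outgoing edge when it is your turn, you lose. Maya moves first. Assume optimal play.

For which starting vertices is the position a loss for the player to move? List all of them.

B, D, F, I

Use the standard recursion: the mover loses at a terminal position; elsewhere, the mover wins exactly when some move hands the opponent an L position.
Every edge goes from a vertex to one that appears earlier in the order B, D, E, H, J, C, F, A, G, I, so processing vertices in that order labels each vertex after all of its successors.
B: no outgoing edge → L
D: no outgoing edge → L
E: can move to D, which is L ⇒ W
H: can move to D, which is L ⇒ W
J: can move to B, which is L ⇒ W
C: can move to D, which is L ⇒ W
F: moves to J(W), E(W); every one is W ⇒ L
A: can move to D, which is L ⇒ W
G: can move to F, which is L ⇒ W
I: the only move is to J(W), a W ⇒ L
The losing starting vertices are exactly the entries labelled L in this table (4 of them).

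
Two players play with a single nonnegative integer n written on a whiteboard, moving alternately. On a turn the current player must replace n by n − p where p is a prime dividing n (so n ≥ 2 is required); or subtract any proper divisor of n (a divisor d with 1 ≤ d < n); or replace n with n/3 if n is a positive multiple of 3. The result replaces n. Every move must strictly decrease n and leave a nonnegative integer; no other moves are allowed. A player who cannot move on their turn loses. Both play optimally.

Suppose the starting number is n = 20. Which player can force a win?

The second player wins.

Classify positions by backward induction: terminal positions (no move available) are L. From any other position, the mover wins iff some move reaches an L.
n=0: no move → L
n=1: no move → L
n=2: →0(L), so W
n=3: →0(L), so W
n=4: →2(W), 3(W) — all W, so L
n=5: →0(L), so W
n=6: →4(L), so W
n=7: →0(L), so W
n=8: →4(L), so W
n=9: →3(W), 6(W), 8(W) — all W, so L
n=10: →9(L), so W
n=11: →0(L), so W
n=12: →4(L), so W
n=13: →0(L), so W
n=14: →7(W), 12(W), 13(W) — all W, so L
n=15: →14(L), so W
n=16: →14(L), so W
n=17: →0(L), so W
n=18: →9(L), so W
n=19: →0(L), so W
n=20: →10(W), 15(W), 16(W), 18(W), 19(W) — all W, so L
Every move from 20 reaches a W position, so the mover loses.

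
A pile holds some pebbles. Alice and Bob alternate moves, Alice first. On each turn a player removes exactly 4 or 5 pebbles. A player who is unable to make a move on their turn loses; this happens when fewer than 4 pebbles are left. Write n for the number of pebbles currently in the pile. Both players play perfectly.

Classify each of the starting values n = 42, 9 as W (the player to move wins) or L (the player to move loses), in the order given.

Label each position W (a win for the player to move) or L (a loss). A position with no legal move is L; any other position is W exactly when some move reaches an L, and L when every move reaches a W.
n=0: no move → L
n=1: no move → L
n=2: no move → L
n=3: no move → L
n=4: can move to 0, which is L ⇒ W
n=5: can move to 1, which is L ⇒ W
n=6: can move to 2, which is L ⇒ W
n=7: can move to 3, which is L ⇒ W
n=8: can move to 3, which is L ⇒ W
n=9: moves to 5(W), 4(W); every one is W ⇒ L
n=10: moves to 6(W), 5(W); every one is W ⇒ L
n=11: moves to 7(W), 6(W); every one is W ⇒ L
n=12: moves to 8(W), 7(W); every one is W ⇒ L
n=13: can move to 9, which is L ⇒ W
n=14: can move to 10, which is L ⇒ W
n=15: can move to 11, which is L ⇒ W
n=16: can move to 12, which is L ⇒ W
n=17: can move to 12, which is L ⇒ W
n=18: moves to 14(W), 13(W); every one is W ⇒ L
n=19: moves to 15(W), 14(W); every one is W ⇒ L
n=20: moves to 16(W), 15(W); every one is W ⇒ L
n=21: moves to 17(W), 16(W); every one is W ⇒ L
n=22: can move to 18, which is L ⇒ W
n=23: can move to 19, which is L ⇒ W
n=24: can move to 20, which is L ⇒ W
n=25: can move to 21, which is L ⇒ W
n=26: can move to 21, which is L ⇒ W
n=27: moves to 23(W), 22(W); every one is W ⇒ L
n=28: moves to 24(W), 23(W); every one is W ⇒ L
n=29: moves to 25(W), 24(W); every one is W ⇒ L
n=30: moves to 26(W), 25(W); every one is W ⇒ L
n=31: can move to 27, which is L ⇒ W
n=32: can move to 28, which is L ⇒ W
n=33: can move to 29, which is L ⇒ W
n=34: can move to 30, which is L ⇒ W
n=35: can move to 30, which is L ⇒ W
n=36: moves to 32(W), 31(W); every one is W ⇒ L
n=37: moves to 33(W), 32(W); every one is W ⇒ L
n=38: moves to 34(W), 33(W); every one is W ⇒ L
n=39: moves to 35(W), 34(W); every one is W ⇒ L
n=40: can move to 36, which is L ⇒ W
n=41: can move to 37, which is L ⇒ W
n=42: can move to 38, which is L ⇒ W

42: W, 9: L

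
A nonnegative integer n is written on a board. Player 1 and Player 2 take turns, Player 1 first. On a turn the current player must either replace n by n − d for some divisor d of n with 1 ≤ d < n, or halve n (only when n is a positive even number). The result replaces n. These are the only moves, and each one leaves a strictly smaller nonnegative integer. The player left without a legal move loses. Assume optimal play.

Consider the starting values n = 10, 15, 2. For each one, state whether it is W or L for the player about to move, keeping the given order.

10: W, 15: L, 2: W

Positions with no move are L. A position that does have a move is losing for the player to move precisely when every available move leads to a winning position for the opponent. Fill in the labels:
n=0: no move → L
n=1: no move → L
n=2: →1(L), so W
n=3: →2(W) only, which is W, so L
n=4: →3(L), so W
n=5: →4(W) only, which is W, so L
n=6: →3(L), so W
n=7: →6(W) only, which is W, so L
n=8: →7(L), so W
n=9: →6(W), 8(W) — all W, so L
n=10: →5(L), so W
n=11: →10(W) only, which is W, so L
n=12: →9(L), so W
n=13: →12(W) only, which is W, so L
n=14: →7(L), so W
n=15: →10(W), 12(W), 14(W) — all W, so L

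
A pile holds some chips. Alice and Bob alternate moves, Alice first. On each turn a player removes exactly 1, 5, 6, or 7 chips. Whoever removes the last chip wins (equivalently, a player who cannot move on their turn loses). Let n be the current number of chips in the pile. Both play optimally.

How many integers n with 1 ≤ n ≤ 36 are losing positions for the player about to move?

9

Positions with no move are L. A position that does have a move is losing for the player to move precisely when every available move leads to a winning position for the opponent. Fill in the labels:
n=0: no move → L
n=1: reaches L-position 0 → W
n=2: only reaches 1(W), which is W → L
n=3: reaches L-position 2 → W
n=4: only reaches 3(W), which is W → L
n=5: reaches L-position 4 → W
n=6: reaches L-position 0 → W
n=7: reaches L-position 2 → W
n=8: reaches L-position 2 → W
n=9: reaches L-position 4 → W
n=10: reaches L-position 4 → W
n=11: reaches L-position 4 → W
n=12: only reaches 11(W), 7(W), 6(W), 5(W), all W → L
n=13: reaches L-position 12 → W
n=14: only reaches 13(W), 9(W), 8(W), 7(W), all W → L
n=15: reaches L-position 14 → W
n=16: only reaches 15(W), 11(W), 10(W), 9(W), all W → L
n=17: reaches L-position 16 → W
n=18: reaches L-position 12 → W
n=19: reaches L-position 14 → W
n=20: reaches L-position 14 → W
n=21: reaches L-position 16 → W
n=22: reaches L-position 16 → W
n=23: reaches L-position 16 → W
n=24: only reaches 23(W), 19(W), 18(W), 17(W), all W → L
n=25: reaches L-position 24 → W
n=26: only reaches 25(W), 21(W), 20(W), 19(W), all W → L
n=27: reaches L-position 26 → W
n=28: only reaches 27(W), 23(W), 22(W), 21(W), all W → L
n=29: reaches L-position 28 → W
n=30: reaches L-position 24 → W
n=31: reaches L-position 26 → W
n=32: reaches L-position 26 → W
n=33: reaches L-position 28 → W
n=34: reaches L-position 28 → W
n=35: reaches L-position 28 → W
n=36: only reaches 35(W), 31(W), 30(W), 29(W), all W → L
L entries with 1 ≤ n ≤ 36 (n=0 is outside the asked range and is not counted): n = 2, 4, 12, 14, 16, 24, 26, 28, 36; that makes 9.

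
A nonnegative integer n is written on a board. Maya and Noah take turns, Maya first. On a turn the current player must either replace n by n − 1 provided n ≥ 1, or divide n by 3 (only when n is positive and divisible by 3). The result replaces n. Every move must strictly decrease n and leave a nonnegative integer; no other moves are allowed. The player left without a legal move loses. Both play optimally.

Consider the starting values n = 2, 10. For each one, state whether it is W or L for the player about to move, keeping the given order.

Compute win/loss labels from the base case upward. A position with no move is L. Any other position is W if it can reach an L in one move, else L.
n=0: no move → L
n=1: →0(L), so W
n=2: →1(W) only, which is W, so L
n=3: →2(L), so W
n=4: →3(W) only, which is W, so L
n=5: →4(L), so W
n=6: →2(L), so W
n=7: →6(W) only, which is W, so L
n=8: →7(L), so W
n=9: →3(W), 8(W) — all W, so L
n=10: →9(L), so W

2: L, 10: W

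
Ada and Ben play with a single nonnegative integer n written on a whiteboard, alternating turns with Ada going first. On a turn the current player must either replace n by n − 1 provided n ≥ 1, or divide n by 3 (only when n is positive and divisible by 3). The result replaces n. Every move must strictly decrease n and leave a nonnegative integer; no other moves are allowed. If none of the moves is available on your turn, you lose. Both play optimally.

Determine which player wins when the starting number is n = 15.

Ben wins.

Use the standard recursion: the mover loses at a terminal position; elsewhere, the mover wins exactly when some move hands the opponent an L position.
n=0: no move → L
n=1: W (go to 0, an L position)
n=2: L (sole option 1(W) is W)
n=3: W (go to 2, an L position)
n=4: L (sole option 3(W) is W)
n=5: W (go to 4, an L position)
n=6: W (go to 2, an L position)
n=7: L (sole option 6(W) is W)
n=8: W (go to 7, an L position)
n=9: L (options 3(W), 8(W) are all W)
n=10: W (go to 9, an L position)
n=11: L (sole option 10(W) is W)
n=12: W (go to 4, an L position)
n=13: L (sole option 12(W) is W)
n=14: W (go to 13, an L position)
n=15: L (options 5(W), 14(W) are all W)
The starting position 15 is L: whatever Ada does, the opponent receives a W position.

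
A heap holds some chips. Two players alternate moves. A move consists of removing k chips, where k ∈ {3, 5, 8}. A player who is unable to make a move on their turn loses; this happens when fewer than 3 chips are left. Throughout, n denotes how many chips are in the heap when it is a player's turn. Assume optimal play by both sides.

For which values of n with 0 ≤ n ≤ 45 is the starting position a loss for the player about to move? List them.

Work bottom-up. With no move the player to move loses. Otherwise the position is W if at least one move leads to an L position for the opponent, and L if every move leads to a W.
n=0: no move → L
n=1: no move → L
n=2: no move → L
n=3: →0(L), so W
n=4: →1(L), so W
n=5: →2(L), so W
n=6: →1(L), so W
n=7: →2(L), so W
n=8: →0(L), so W
n=9: →1(L), so W
n=10: →2(L), so W
n=11: →8(W), 6(W), 3(W) — all W, so L
n=12: →9(W), 7(W), 4(W) — all W, so L
n=13: →10(W), 8(W), 5(W) — all W, so L
n=14: →11(L), so W
n=15: →12(L), so W
n=16: →13(L), so W
n=17: →12(L), so W
n=18: →13(L), so W
n=19: →11(L), so W
n=20: →12(L), so W
n=21: →13(L), so W
n=22: →19(W), 17(W), 14(W) — all W, so L
n=23: →20(W), 18(W), 15(W) — all W, so L
n=24: →21(W), 19(W), 16(W) — all W, so L
n=25: →22(L), so W
n=26: →23(L), so W
n=27: →24(L), so W
n=28: →23(L), so W
n=29: →24(L), so W
n=30: →22(L), so W
n=31: →23(L), so W
n=32: →24(L), so W
n=33: →30(W), 28(W), 25(W) — all W, so L
n=34: →31(W), 29(W), 26(W) — all W, so L
n=35: →32(W), 30(W), 27(W) — all W, so L
n=36: →33(L), so W
n=37: →34(L), so W
n=38: →35(L), so W
n=39: →34(L), so W
n=40: →35(L), so W
n=41: →33(L), so W
n=42: →34(L), so W
n=43: →35(L), so W
n=44: →41(W), 39(W), 36(W) — all W, so L
n=45: →42(W), 40(W), 37(W) — all W, so L
The losing starting values of n are exactly the entries labelled L in this table (14 of them).

0, 1, 2, 11, 12, 13, 22, 23, 24, 33, 34, 35, 44, 45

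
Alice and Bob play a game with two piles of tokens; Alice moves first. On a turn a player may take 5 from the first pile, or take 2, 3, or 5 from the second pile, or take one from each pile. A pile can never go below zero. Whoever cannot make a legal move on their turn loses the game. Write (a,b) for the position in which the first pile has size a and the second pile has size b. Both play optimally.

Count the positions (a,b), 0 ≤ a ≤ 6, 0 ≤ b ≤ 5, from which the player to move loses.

14

Build the W/L table. Terminal = L. A non-terminal position is W if it has a move to some L; otherwise it is L.
Every move lowers a or b (never raises either), so fill the grid row by row in increasing a, and left to right within a row: each cell's successors are then already labelled.
      b=0  b=1  b=2  b=3  b=4  b=5
a=0:    L    L    W    W    W    W
a=1:    L    W    W    W    L    W
a=2:    L    W    W    W    L    W
a=3:    L    W    W    W    L    W
a=4:    L    W    W    W    L    W
a=5:    W    W    L    L    W    W
a=6:    W    L    L    W    W    W
Cells with no legal move (terminal, hence L): (0,0), (0,1), (1,0), (2,0), (3,0), (4,0).
The remaining L cells, each justified by listing all of its moves:
(1,4): →(1,2)(W), (1,1)(W), (0,3)(W) — all W, so L
(2,4): →(2,2)(W), (2,1)(W), (1,3)(W) — all W, so L
(3,4): →(3,2)(W), (3,1)(W), (2,3)(W) — all W, so L
(4,4): →(4,2)(W), (4,1)(W), (3,3)(W) — all W, so L
(5,2): →(0,2)(W), (5,0)(W), (4,1)(W) — all W, so L
(5,3): →(0,3)(W), (5,1)(W), (5,0)(W), (4,2)(W) — all W, so L
(6,1): →(1,1)(W), (5,0)(W) — all W, so L
(6,2): →(1,2)(W), (6,0)(W), (5,1)(W) — all W, so L
Every other cell has at least one move into one of the L cells above, so it is W.
L cells per row: a=0: 2, a=1: 2, a=2: 2, a=3: 2, a=4: 2, a=5: 2, a=6: 2; total 14.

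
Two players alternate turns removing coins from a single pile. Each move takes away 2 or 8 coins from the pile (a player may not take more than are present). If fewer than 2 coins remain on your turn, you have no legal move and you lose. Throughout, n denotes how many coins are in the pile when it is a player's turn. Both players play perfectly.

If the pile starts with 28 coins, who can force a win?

The first player wins.

Use the standard recursion: the mover loses at a terminal position; elsewhere, the mover wins exactly when some move hands the opponent an L position.
n=0: no move → L
n=1: no move → L
n=2: reaches L-position 0 → W
n=3: reaches L-position 1 → W
n=4: only reaches 2(W), which is W → L
n=5: only reaches 3(W), which is W → L
n=6: reaches L-position 4 → W
n=7: reaches L-position 5 → W
n=8: reaches L-position 0 → W
n=9: reaches L-position 1 → W
n=10: only reaches 8(W), 2(W), all W → L
n=11: only reaches 9(W), 3(W), all W → L
n=12: reaches L-position 10 → W
n=13: reaches L-position 11 → W
n=14: only reaches 12(W), 6(W), all W → L
n=15: only reaches 13(W), 7(W), all W → L
n=16: reaches L-position 14 → W
n=17: reaches L-position 15 → W
n=18: reaches L-position 10 → W
n=19: reaches L-position 11 → W
n=20: only reaches 18(W), 12(W), all W → L
n=21: only reaches 19(W), 13(W), all W → L
n=22: reaches L-position 20 → W
n=23: reaches L-position 21 → W
n=24: only reaches 22(W), 16(W), all W → L
n=25: only reaches 23(W), 17(W), all W → L
n=26: reaches L-position 24 → W
n=27: reaches L-position 25 → W
n=28: reaches L-position 20 → W
The starting position 28 is W: the player to move should remove 8, leaving 20, handing over an L position.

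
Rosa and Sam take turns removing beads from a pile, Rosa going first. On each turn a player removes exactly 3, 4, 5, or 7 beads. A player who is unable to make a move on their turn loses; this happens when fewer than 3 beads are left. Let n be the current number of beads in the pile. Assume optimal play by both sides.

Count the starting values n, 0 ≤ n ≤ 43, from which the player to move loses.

15

Build the W/L table. Terminal = L. A non-terminal position is W if it has a move to some L; otherwise it is L.
n=0: no move → L
n=1: no move → L
n=2: no move → L
n=3: reaches L-position 0 → W
n=4: reaches L-position 1 → W
n=5: reaches L-position 2 → W
n=6: reaches L-position 2 → W
n=7: reaches L-position 2 → W
n=8: reaches L-position 1 → W
n=9: reaches L-position 2 → W
n=10: only reaches 7(W), 6(W), 5(W), 3(W), all W → L
n=11: only reaches 8(W), 7(W), 6(W), 4(W), all W → L
n=12: only reaches 9(W), 8(W), 7(W), 5(W), all W → L
n=13: reaches L-position 10 → W
n=14: reaches L-position 11 → W
n=15: reaches L-position 12 → W
n=16: reaches L-position 12 → W
n=17: reaches L-position 12 → W
n=18: reaches L-position 11 → W
n=19: reaches L-position 12 → W
n=20: only reaches 17(W), 16(W), 15(W), 13(W), all W → L
n=21: only reaches 18(W), 17(W), 16(W), 14(W), all W → L
n=22: only reaches 19(W), 18(W), 17(W), 15(W), all W → L
n=23: reaches L-position 20 → W
n=24: reaches L-position 21 → W
n=25: reaches L-position 22 → W
n=26: reaches L-position 22 → W
n=27: reaches L-position 22 → W
n=28: reaches L-position 21 → W
n=29: reaches L-position 22 → W
n=30: only reaches 27(W), 26(W), 25(W), 23(W), all W → L
n=31: only reaches 28(W), 27(W), 26(W), 24(W), all W → L
n=32: only reaches 29(W), 28(W), 27(W), 25(W), all W → L
n=33: reaches L-position 30 → W
n=34: reaches L-position 31 → W
n=35: reaches L-position 32 → W
n=36: reaches L-position 32 → W
n=37: reaches L-position 32 → W
n=38: reaches L-position 31 → W
n=39: reaches L-position 32 → W
n=40: only reaches 37(W), 36(W), 35(W), 33(W), all W → L
n=41: only reaches 38(W), 37(W), 36(W), 34(W), all W → L
n=42: only reaches 39(W), 38(W), 37(W), 35(W), all W → L
n=43: reaches L-position 40 → W
L entries with 0 ≤ n ≤ 43: n = 0, 1, 2, 10, 11, 12, 20, 21, 22, 30, 31, 32, 40, 41, 42; that makes 15.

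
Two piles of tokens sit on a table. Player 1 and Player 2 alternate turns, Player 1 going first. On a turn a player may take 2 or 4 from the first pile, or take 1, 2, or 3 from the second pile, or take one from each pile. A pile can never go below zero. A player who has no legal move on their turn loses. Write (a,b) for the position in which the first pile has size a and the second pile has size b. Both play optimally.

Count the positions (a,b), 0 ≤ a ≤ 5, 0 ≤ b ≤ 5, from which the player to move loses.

10

Compute win/loss labels from the base case upward. A position with no move is L. Any other position is W if it can reach an L in one move, else L.
Every move lowers a or b (never raises either), so fill the grid row by row in increasing a, and left to right within a row: each cell's successors are then already labelled.
      b=0  b=1  b=2  b=3  b=4  b=5
a=0:    L    W    W    W    L    W
a=1:    L    W    W    W    L    W
a=2:    W    W    L    W    W    W
a=3:    W    L    W    W    W    L
a=4:    W    L    W    W    W    L
a=5:    W    W    W    L    W    W
Cells with no legal move (terminal, hence L): (0,0), (1,0).
The remaining L cells, each justified by listing all of its moves:
(0,4): →(0,3)(W), (0,2)(W), (0,1)(W) — all W, so L
(1,4): →(1,3)(W), (1,2)(W), (1,1)(W), (0,3)(W) — all W, so L
(2,2): →(0,2)(W), (2,1)(W), (2,0)(W), (1,1)(W) — all W, so L
(3,1): →(1,1)(W), (3,0)(W), (2,0)(W) — all W, so L
(3,5): →(1,5)(W), (3,4)(W), (3,3)(W), (3,2)(W), (2,4)(W) — all W, so L
(4,1): →(2,1)(W), (0,1)(W), (4,0)(W), (3,0)(W) — all W, so L
(4,5): →(2,5)(W), (0,5)(W), (4,4)(W), (4,3)(W), (4,2)(W), (3,4)(W) — all W, so L
(5,3): →(3,3)(W), (1,3)(W), (5,2)(W), (5,1)(W), (5,0)(W), (4,2)(W) — all W, so L
Every other cell has at least one move into one of the L cells above, so it is W.
L cells per row: a=0: 2, a=1: 2, a=2: 1, a=3: 2, a=4: 2, a=5: 1; total 10.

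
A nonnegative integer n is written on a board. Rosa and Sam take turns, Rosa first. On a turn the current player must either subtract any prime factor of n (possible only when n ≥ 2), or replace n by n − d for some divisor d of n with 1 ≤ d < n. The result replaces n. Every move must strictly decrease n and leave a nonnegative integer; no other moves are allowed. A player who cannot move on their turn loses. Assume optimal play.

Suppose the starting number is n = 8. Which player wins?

Work bottom-up. With no move the player to move loses. Otherwise the position is W if at least one move leads to an L position for the opponent, and L if every move leads to a W.
n=0: no move → L
n=1: no move → L
n=2: →0(L), so W
n=3: →0(L), so W
n=4: →2(W), 3(W) — all W, so L
n=5: →0(L), so W
n=6: →4(L), so W
n=7: →0(L), so W
n=8: →4(L), so W
The starting position 8 is W: Rosa should move to 4, handing over an L position.

Rosa wins.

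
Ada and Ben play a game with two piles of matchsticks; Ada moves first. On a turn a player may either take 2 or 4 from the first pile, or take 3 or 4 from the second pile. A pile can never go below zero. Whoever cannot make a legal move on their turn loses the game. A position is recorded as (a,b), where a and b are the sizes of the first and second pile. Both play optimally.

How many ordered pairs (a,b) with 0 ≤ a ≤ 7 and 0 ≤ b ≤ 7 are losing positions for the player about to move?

Compute win/loss labels from the base case upward. A position with no move is L. Any other position is W if it can reach an L in one move, else L.
Every move lowers a or b (never raises either), so fill the grid row by row in increasing a, and left to right within a row: each cell's successors are then already labelled.
      b=0  b=1  b=2  b=3  b=4  b=5  b=6  b=7
a=0:    L    L    L    W    W    W    W    L
a=1:    L    L    L    W    W    W    W    L
a=2:    W    W    W    L    L    L    W    W
a=3:    W    W    W    L    L    L    W    W
a=4:    W    W    W    W    W    W    L    W
a=5:    W    W    W    W    W    W    L    W
a=6:    L    L    L    W    W    W    W    L
a=7:    L    L    L    W    W    W    W    L
Cells with no legal move (terminal, hence L): (0,0), (0,1), (0,2), (1,0), (1,1), (1,2).
The remaining L cells, each justified by listing all of its moves:
(0,7): only reaches (0,4)(W), (0,3)(W), all W → L
(1,7): only reaches (1,4)(W), (1,3)(W), all W → L
(2,3): only reaches (0,3)(W), (2,0)(W), all W → L
(2,4): only reaches (0,4)(W), (2,1)(W), (2,0)(W), all W → L
(2,5): only reaches (0,5)(W), (2,2)(W), (2,1)(W), all W → L
(3,3): only reaches (1,3)(W), (3,0)(W), all W → L
(3,4): only reaches (1,4)(W), (3,1)(W), (3,0)(W), all W → L
(3,5): only reaches (1,5)(W), (3,2)(W), (3,1)(W), all W → L
(4,6): only reaches (2,6)(W), (0,6)(W), (4,3)(W), (4,2)(W), all W → L
(5,6): only reaches (3,6)(W), (1,6)(W), (5,3)(W), (5,2)(W), all W → L
(6,0): only reaches (4,0)(W), (2,0)(W), all W → L
(6,1): only reaches (4,1)(W), (2,1)(W), all W → L
(6,2): only reaches (4,2)(W), (2,2)(W), all W → L
(6,7): only reaches (4,7)(W), (2,7)(W), (6,4)(W), (6,3)(W), all W → L
(7,0): only reaches (5,0)(W), (3,0)(W), all W → L
(7,1): only reaches (5,1)(W), (3,1)(W), all W → L
(7,2): only reaches (5,2)(W), (3,2)(W), all W → L
(7,7): only reaches (5,7)(W), (3,7)(W), (7,4)(W), (7,3)(W), all W → L
Every other cell has at least one move into one of the L cells above, so it is W.
L cells per row: a=0: 4, a=1: 4, a=2: 3, a=3: 3, a=4: 1, a=5: 1, a=6: 4, a=7: 4; total 24.

24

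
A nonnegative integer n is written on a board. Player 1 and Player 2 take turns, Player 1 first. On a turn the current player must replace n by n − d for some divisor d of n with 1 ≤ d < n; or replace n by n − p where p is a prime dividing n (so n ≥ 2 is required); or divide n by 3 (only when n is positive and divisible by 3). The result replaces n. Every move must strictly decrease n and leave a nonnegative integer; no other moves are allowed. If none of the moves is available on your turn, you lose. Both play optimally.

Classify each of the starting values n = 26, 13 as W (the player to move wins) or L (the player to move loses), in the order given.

Build the W/L table. Terminal = L. A non-terminal position is W if it has a move to some L; otherwise it is L.
n=0: no move → L
n=1: no move → L
n=2: can move to 0, which is L ⇒ W
n=3: can move to 0, which is L ⇒ W
n=4: moves to 2(W), 3(W); every one is W ⇒ L
n=5: can move to 0, which is L ⇒ W
n=6: can move to 4, which is L ⇒ W
n=7: can move to 0, which is L ⇒ W
n=8: can move to 4, which is L ⇒ W
n=9: moves to 3(W), 6(W), 8(W); every one is W ⇒ L
n=10: can move to 9, which is L ⇒ W
n=11: can move to 0, which is L ⇒ W
n=12: can move to 4, which is L ⇒ W
n=13: can move to 0, which is L ⇒ W
n=14: moves to 7(W), 12(W), 13(W); every one is W ⇒ L
n=15: can move to 14, which is L ⇒ W
n=16: can move to 14, which is L ⇒ W
n=17: can move to 0, which is L ⇒ W
n=18: can move to 9, which is L ⇒ W
n=19: can move to 0, which is L ⇒ W
n=20: moves to 10(W), 15(W), 16(W), 18(W), 19(W); every one is W ⇒ L
n=21: can move to 14, which is L ⇒ W
n=22: can move to 20, which is L ⇒ W
n=23: can move to 0, which is L ⇒ W
n=24: can move to 20, which is L ⇒ W
n=25: can move to 20, which is L ⇒ W
n=26: moves to 13(W), 24(W), 25(W); every one is W ⇒ L

26: L, 13: W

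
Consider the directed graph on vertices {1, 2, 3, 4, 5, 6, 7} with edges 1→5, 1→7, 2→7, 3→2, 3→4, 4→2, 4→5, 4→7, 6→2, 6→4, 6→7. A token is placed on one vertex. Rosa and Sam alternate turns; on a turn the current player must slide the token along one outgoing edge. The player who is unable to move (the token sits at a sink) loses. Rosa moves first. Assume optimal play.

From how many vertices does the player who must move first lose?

3

Use the standard recursion: the mover loses at a terminal position; elsewhere, the mover wins exactly when some move hands the opponent an L position.
Every edge goes from a vertex to one that appears earlier in the order 7, 5, 2, 4, 3, 6, 1, so processing vertices in that order labels each vertex after all of its successors.
7: no outgoing edge → L
5: no outgoing edge → L
2: reaches L-position 7 → W
4: reaches L-position 5 → W
3: only reaches 4(W), 2(W), all W → L
6: reaches L-position 7 → W
1: reaches L-position 5 → W
The L vertices are 3, 5, 7; that is 3 in all.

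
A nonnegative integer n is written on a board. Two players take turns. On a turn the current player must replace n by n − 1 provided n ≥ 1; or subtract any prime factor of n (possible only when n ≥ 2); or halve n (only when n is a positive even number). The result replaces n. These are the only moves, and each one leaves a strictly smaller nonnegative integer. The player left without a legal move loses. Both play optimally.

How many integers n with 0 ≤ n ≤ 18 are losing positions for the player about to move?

Use the standard recursion: the mover loses at a terminal position; elsewhere, the mover wins exactly when some move hands the opponent an L position.
n=0: no move → L
n=1: W (go to 0, an L position)
n=2: W (go to 0, an L position)
n=3: W (go to 0, an L position)
n=4: L (options 2(W), 3(W) are all W)
n=5: W (go to 0, an L position)
n=6: W (go to 4, an L position)
n=7: W (go to 0, an L position)
n=8: W (go to 4, an L position)
n=9: L (options 6(W), 8(W) are all W)
n=10: W (go to 9, an L position)
n=11: W (go to 0, an L position)
n=12: W (go to 9, an L position)
n=13: W (go to 0, an L position)
n=14: L (options 7(W), 12(W), 13(W) are all W)
n=15: W (go to 14, an L position)
n=16: W (go to 14, an L position)
n=17: W (go to 0, an L position)
n=18: W (go to 9, an L position)
L entries with 0 ≤ n ≤ 18: n = 0, 4, 9, 14; that makes 4.

4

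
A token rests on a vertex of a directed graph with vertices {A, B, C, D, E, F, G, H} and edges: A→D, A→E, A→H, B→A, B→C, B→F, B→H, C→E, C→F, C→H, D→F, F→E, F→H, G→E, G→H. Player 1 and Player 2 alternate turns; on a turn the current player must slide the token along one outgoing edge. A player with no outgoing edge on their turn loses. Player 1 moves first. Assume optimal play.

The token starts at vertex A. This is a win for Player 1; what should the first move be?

Label each position W (a win for the player to move) or L (a loss). A position with no legal move is L; any other position is W exactly when some move reaches an L, and L when every move reaches a W.
Every edge goes from a vertex to one that appears earlier in the order E, H, F, C, G, D, A, B, so processing vertices in that order labels each vertex after all of its successors.
E: no outgoing edge → L
H: no outgoing edge → L
F: W (go to H, an L position)
C: W (go to H, an L position)
G: W (go to H, an L position)
D: L (sole option F(W) is W)
A: W (go to D, an L position)
B: W (go to H, an L position)
From A, the L positions reachable in one move are: D, H, E. Any move reaching one of these is winning.

Move to D.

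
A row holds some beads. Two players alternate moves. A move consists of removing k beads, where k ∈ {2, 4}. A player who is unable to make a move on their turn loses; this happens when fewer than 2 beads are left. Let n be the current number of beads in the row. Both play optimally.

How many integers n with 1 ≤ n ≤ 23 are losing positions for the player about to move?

7

Work bottom-up. With no move the player to move loses. Otherwise the position is W if at least one move leads to an L position for the opponent, and L if every move leads to a W.
n=0: no move → L
n=1: no move → L
n=2: can move to 0, which is L ⇒ W
n=3: can move to 1, which is L ⇒ W
n=4: can move to 0, which is L ⇒ W
n=5: can move to 1, which is L ⇒ W
n=6: moves to 4(W), 2(W); every one is W ⇒ L
n=7: moves to 5(W), 3(W); every one is W ⇒ L
n=8: can move to 6, which is L ⇒ W
n=9: can move to 7, which is L ⇒ W
n=10: can move to 6, which is L ⇒ W
n=11: can move to 7, which is L ⇒ W
n=12: moves to 10(W), 8(W); every one is W ⇒ L
n=13: moves to 11(W), 9(W); every one is W ⇒ L
n=14: can move to 12, which is L ⇒ W
n=15: can move to 13, which is L ⇒ W
n=16: can move to 12, which is L ⇒ W
n=17: can move to 13, which is L ⇒ W
n=18: moves to 16(W), 14(W); every one is W ⇒ L
n=19: moves to 17(W), 15(W); every one is W ⇒ L
n=20: can move to 18, which is L ⇒ W
n=21: can move to 19, which is L ⇒ W
n=22: can move to 18, which is L ⇒ W
n=23: can move to 19, which is L ⇒ W
L entries with 1 ≤ n ≤ 23 (n=0 is outside the asked range and is not counted): n = 1, 6, 7, 12, 13, 18, 19; that makes 7.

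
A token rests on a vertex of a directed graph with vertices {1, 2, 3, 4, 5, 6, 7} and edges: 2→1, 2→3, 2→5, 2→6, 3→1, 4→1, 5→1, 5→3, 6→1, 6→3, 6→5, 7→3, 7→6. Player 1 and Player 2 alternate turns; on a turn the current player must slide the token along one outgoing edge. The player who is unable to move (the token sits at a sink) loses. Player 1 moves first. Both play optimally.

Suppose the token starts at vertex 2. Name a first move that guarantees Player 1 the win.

Label each position W (a win for the player to move) or L (a loss). A position with no legal move is L; any other position is W exactly when some move reaches an L, and L when every move reaches a W.
Every edge goes from a vertex to one that appears earlier in the order 1, 3, 5, 6, 2, 7, 4, so processing vertices in that order labels each vertex after all of its successors.
1: no outgoing edge → L
3: W (go to 1, an L position)
5: W (go to 1, an L position)
6: W (go to 1, an L position)
2: W (go to 1, an L position)
7: L (options 6(W), 3(W) are all W)
4: W (go to 1, an L position)
From 2, the L positions reachable in one move are: 1.

Move to 1.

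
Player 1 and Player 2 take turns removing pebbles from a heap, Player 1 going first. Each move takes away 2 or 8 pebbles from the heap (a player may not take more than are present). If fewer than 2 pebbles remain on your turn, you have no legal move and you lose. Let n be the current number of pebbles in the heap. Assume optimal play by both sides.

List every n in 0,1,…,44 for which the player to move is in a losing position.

0, 1, 4, 5, 10, 11, 14, 15, 20, 21, 24, 25, 30, 31, 34, 35, 40, 41, 44

Work bottom-up. With no move the player to move loses. Otherwise the position is W if at least one move leads to an L position for the opponent, and L if every move leads to a W.
n=0: no move → L
n=1: no move → L
n=2: can move to 0, which is L ⇒ W
n=3: can move to 1, which is L ⇒ W
n=4: the only move is to 2(W), a W ⇒ L
n=5: the only move is to 3(W), a W ⇒ L
n=6: can move to 4, which is L ⇒ W
n=7: can move to 5, which is L ⇒ W
n=8: can move to 0, which is L ⇒ W
n=9: can move to 1, which is L ⇒ W
n=10: moves to 8(W), 2(W); every one is W ⇒ L
n=11: moves to 9(W), 3(W); every one is W ⇒ L
n=12: can move to 10, which is L ⇒ W
n=13: can move to 11, which is L ⇒ W
n=14: moves to 12(W), 6(W); every one is W ⇒ L
n=15: moves to 13(W), 7(W); every one is W ⇒ L
n=16: can move to 14, which is L ⇒ W
n=17: can move to 15, which is L ⇒ W
n=18: can move to 10, which is L ⇒ W
n=19: can move to 11, which is L ⇒ W
n=20: moves to 18(W), 12(W); every one is W ⇒ L
n=21: moves to 19(W), 13(W); every one is W ⇒ L
n=22: can move to 20, which is L ⇒ W
n=23: can move to 21, which is L ⇒ W
n=24: moves to 22(W), 16(W); every one is W ⇒ L
n=25: moves to 23(W), 17(W); every one is W ⇒ L
n=26: can move to 24, which is L ⇒ W
n=27: can move to 25, which is L ⇒ W
n=28: can move to 20, which is L ⇒ W
n=29: can move to 21, which is L ⇒ W
n=30: moves to 28(W), 22(W); every one is W ⇒ L
n=31: moves to 29(W), 23(W); every one is W ⇒ L
n=32: can move to 30, which is L ⇒ W
n=33: can move to 31, which is L ⇒ W
n=34: moves to 32(W), 26(W); every one is W ⇒ L
n=35: moves to 33(W), 27(W); every one is W ⇒ L
n=36: can move to 34, which is L ⇒ W
n=37: can move to 35, which is L ⇒ W
n=38: can move to 30, which is L ⇒ W
n=39: can move to 31, which is L ⇒ W
n=40: moves to 38(W), 32(W); every one is W ⇒ L
n=41: moves to 39(W), 33(W); every one is W ⇒ L
n=42: can move to 40, which is L ⇒ W
n=43: can move to 41, which is L ⇒ W
n=44: moves to 42(W), 36(W); every one is W ⇒ L
The losing starting values of n are exactly the entries labelled L in this table (19 of them).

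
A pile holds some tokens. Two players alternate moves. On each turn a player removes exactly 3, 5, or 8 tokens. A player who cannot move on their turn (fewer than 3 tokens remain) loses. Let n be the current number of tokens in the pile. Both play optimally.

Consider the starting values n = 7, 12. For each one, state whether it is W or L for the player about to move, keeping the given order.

Use the standard recursion: the mover loses at a terminal position; elsewhere, the mover wins exactly when some move hands the opponent an L position.
n=0: no move → L
n=1: no move → L
n=2: no move → L
n=3: reaches L-position 0 → W
n=4: reaches L-position 1 → W
n=5: reaches L-position 2 → W
n=6: reaches L-position 1 → W
n=7: reaches L-position 2 → W
n=8: reaches L-position 0 → W
n=9: reaches L-position 1 → W
n=10: reaches L-position 2 → W
n=11: only reaches 8(W), 6(W), 3(W), all W → L
n=12: only reaches 9(W), 7(W), 4(W), all W → L

7: W, 12: L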